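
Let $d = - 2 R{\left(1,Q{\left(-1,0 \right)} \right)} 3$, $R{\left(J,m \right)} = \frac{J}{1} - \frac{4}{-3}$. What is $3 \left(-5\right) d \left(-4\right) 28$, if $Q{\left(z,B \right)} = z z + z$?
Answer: $-23520$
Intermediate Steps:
$Q{\left(z,B \right)} = z + z^{2}$ ($Q{\left(z,B \right)} = z^{2} + z = z + z^{2}$)
$R{\left(J,m \right)} = \frac{4}{3} + J$ ($R{\left(J,m \right)} = J 1 - - \frac{4}{3} = J + \frac{4}{3} = \frac{4}{3} + J$)
$d = -14$ ($d = - 2 \left(\frac{4}{3} + 1\right) 3 = \left(-2\right) \frac{7}{3} \cdot 3 = \left(- \frac{14}{3}\right) 3 = -14$)
$3 \left(-5\right) d \left(-4\right) 28 = 3 \left(-5\right) \left(-14\right) \left(-4\right) 28 = \left(-15\right) \left(-14\right) \left(-4\right) 28 = 210 \left(-4\right) 28 = \left(-840\right) 28 = -23520$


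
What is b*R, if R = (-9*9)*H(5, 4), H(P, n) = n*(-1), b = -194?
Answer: -62856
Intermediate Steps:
H(P, n) = -n
R = 324 (R = (-9*9)*(-1*4) = -81*(-4) = 324)
b*R = -194*324 = -62856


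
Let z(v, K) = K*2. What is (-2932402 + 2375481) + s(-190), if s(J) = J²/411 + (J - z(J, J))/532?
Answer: -3204015979/5754 ≈ -5.5683e+5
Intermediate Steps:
z(v, K) = 2*K
s(J) = -J/532 + J²/411 (s(J) = J²/411 + (J - 2*J)/532 = J²*(1/411) + (J - 2*J)*(1/532) = J²/411 - J*(1/532) = J²/411 - J/532 = -J/532 + J²/411)
(-2932402 + 2375481) + s(-190) = (-2932402 + 2375481) + (1/218652)*(-190)*(-411 + 532*(-190)) = -556921 + (1/218652)*(-190)*(-411 - 101080) = -556921 + (1/218652)*(-190)*(-101491) = -556921 + 507455/5754 = -3204015979/5754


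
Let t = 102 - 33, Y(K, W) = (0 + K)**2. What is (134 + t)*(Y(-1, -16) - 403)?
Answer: -81606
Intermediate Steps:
Y(K, W) = K**2
t = 69
(134 + t)*(Y(-1, -16) - 403) = (134 + 69)*((-1)**2 - 403) = 203*(1 - 403) = 203*(-402) = -81606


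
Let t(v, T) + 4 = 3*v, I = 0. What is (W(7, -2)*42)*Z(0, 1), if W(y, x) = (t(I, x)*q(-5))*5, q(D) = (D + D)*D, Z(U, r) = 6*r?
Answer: -252000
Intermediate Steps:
t(v, T) = -4 + 3*v
q(D) = 2*D**2 (q(D) = (2*D)*D = 2*D**2)
W(y, x) = -1000 (W(y, x) = ((-4 + 3*0)*(2*(-5)**2))*5 = ((-4 + 0)*(2*25))*5 = -4*50*5 = -200*5 = -1000)
(W(7, -2)*42)*Z(0, 1) = (-1000*42)*(6*1) = -42000*6 = -252000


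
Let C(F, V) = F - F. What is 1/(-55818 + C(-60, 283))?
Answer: -1/55818 ≈ -1.7915e-5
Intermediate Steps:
C(F, V) = 0
1/(-55818 + C(-60, 283)) = 1/(-55818 + 0) = 1/(-55818) = -1/55818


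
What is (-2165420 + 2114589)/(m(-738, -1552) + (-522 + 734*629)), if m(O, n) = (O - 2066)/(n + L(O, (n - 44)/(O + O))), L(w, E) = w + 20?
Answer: -57693185/523422542 ≈ -0.11022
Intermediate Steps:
L(w, E) = 20 + w
m(O, n) = (-2066 + O)/(20 + O + n) (m(O, n) = (O - 2066)/(n + (20 + O)) = (-2066 + O)/(20 + O + n))
(-2165420 + 2114589)/(m(-738, -1552) + (-522 + 734*629)) = (-2165420 + 2114589)/((-2066 - 738)/(20 - 738 - 1552) + (-522 + 734*629)) = -50831/(-2804/(-2270) + (-522 + 461686)) = -50831/(-1/2270*(-2804) + 461164) = -50831/(1402/1135 + 461164) = -50831/523422542/1135 = -50831*1135/523422542 = -57693185/523422542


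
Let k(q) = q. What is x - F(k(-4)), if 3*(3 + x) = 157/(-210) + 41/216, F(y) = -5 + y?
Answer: 131863/22680 ≈ 5.8141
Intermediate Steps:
x = -72257/22680 (x = -3 + (157/(-210) + 41/216)/3 = -3 + (157*(-1/210) + 41*(1/216))/3 = -3 + (-157/210 + 41/216)/3 = -3 + (⅓)*(-4217/7560) = -3 - 4217/22680 = -72257/22680 ≈ -3.1859)
x - F(k(-4)) = -72257/22680 - (-5 - 4) = -72257/22680 - 1*(-9) = -72257/22680 + 9 = 131863/22680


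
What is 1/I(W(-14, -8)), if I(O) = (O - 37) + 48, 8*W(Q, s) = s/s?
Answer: 8/89 ≈ 0.089888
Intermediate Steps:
W(Q, s) = ⅛ (W(Q, s) = (s/s)/8 = (⅛)*1 = ⅛)
I(O) = 11 + O (I(O) = (-37 + O) + 48 = 11 + O)
1/I(W(-14, -8)) = 1/(11 + ⅛) = 1/(89/8) = 8/89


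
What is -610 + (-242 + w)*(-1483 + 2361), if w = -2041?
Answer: -2005084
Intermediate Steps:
-610 + (-242 + w)*(-1483 + 2361) = -610 + (-242 - 2041)*(-1483 + 2361) = -610 - 2283*878 = -610 - 2004474 = -2005084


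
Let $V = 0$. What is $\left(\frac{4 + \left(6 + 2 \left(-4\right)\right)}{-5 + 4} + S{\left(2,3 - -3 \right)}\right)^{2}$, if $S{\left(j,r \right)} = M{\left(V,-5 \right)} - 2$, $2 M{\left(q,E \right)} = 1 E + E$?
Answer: $81$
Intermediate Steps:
$M{\left(q,E \right)} = E$ ($M{\left(q,E \right)} = \frac{1 E + E}{2} = \frac{E + E}{2} = \frac{2 E}{2} = E$)
$S{\left(j,r \right)} = -7$ ($S{\left(j,r \right)} = -5 - 2 = -7$)
$\left(\frac{4 + \left(6 + 2 \left(-4\right)\right)}{-5 + 4} + S{\left(2,3 - -3 \right)}\right)^{2} = \left(\frac{4 + \left(6 + 2 \left(-4\right)\right)}{-5 + 4} - 7\right)^{2} = \left(\frac{4 + \left(6 - 8\right)}{-1} - 7\right)^{2} = \left(\left(4 - 2\right) \left(-1\right) - 7\right)^{2} = \left(2 \left(-1\right) - 7\right)^{2} = \left(-2 - 7\right)^{2} = \left(-9\right)^{2} = 81$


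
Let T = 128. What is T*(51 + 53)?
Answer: 13312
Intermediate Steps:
T*(51 + 53) = 128*(51 + 53) = 128*104 = 13312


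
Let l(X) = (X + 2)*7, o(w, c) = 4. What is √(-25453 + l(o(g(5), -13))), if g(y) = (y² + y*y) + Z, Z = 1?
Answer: I*√25411 ≈ 159.41*I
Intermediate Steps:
g(y) = 1 + 2*y² (g(y) = (y² + y*y) + 1 = (y² + y²) + 1 = 2*y² + 1 = 1 + 2*y²)
l(X) = 14 + 7*X (l(X) = (2 + X)*7 = 14 + 7*X)
√(-25453 + l(o(g(5), -13))) = √(-25453 + (14 + 7*4)) = √(-25453 + (14 + 28)) = √(-25453 + 42) = √(-25411) = I*√25411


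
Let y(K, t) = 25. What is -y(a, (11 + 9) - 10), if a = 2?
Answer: -25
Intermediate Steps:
-y(a, (11 + 9) - 10) = -1*25 = -25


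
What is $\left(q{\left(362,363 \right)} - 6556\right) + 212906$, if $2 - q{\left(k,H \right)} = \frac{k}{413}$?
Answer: $\frac{85223014}{413} \approx 2.0635 \cdot 10^{5}$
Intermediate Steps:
$q{\left(k,H \right)} = 2 - \frac{k}{413}$
$\left(q{\left(362,363 \right)} - 6556\right) + 212906 = \left(\left(2 - \frac{362}{413}\right) - 6556\right) + 212906 = \left(\frac{464}{413} - 6556\right) + 212906 = - \frac{2707164}{413} + 212906 = \frac{85223014}{413}$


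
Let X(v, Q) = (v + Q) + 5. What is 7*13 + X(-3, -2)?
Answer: 91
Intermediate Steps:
X(v, Q) = 5 + Q + v (X(v, Q) = (Q + v) + 5 = 5 + Q + v)
7*13 + X(-3, -2) = 7*13 + (5 - 2 - 3) = 91 + 0 = 91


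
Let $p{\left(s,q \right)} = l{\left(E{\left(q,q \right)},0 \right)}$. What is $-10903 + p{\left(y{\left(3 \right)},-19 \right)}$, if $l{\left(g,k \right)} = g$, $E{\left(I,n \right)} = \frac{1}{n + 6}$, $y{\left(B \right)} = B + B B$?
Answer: $- \frac{141740}{13} \approx -10903.0$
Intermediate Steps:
$y{\left(B \right)} = B + B^{2}$
$E{\left(I,n \right)} = \frac{1}{6 + n}$
$p{\left(s,q \right)} = \frac{1}{6 + q}$
$-10903 + p{\left(y{\left(3 \right)},-19 \right)} = -10903 + \frac{1}{6 - 19} = -10903 + \frac{1}{-13} = -10903 - \frac{1}{13} = - \frac{141740}{13}$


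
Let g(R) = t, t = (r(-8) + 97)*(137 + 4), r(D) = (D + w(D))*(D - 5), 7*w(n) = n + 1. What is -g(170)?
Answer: -30174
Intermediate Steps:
w(n) = ⅐ + n/7 (w(n) = (n + 1)/7 = (1 + n)/7 = ⅐ + n/7)
r(D) = (-5 + D)*(⅐ + 8*D/7) (r(D) = (D + (⅐ + D/7))*(D - 5) = (⅐ + 8*D/7)*(-5 + D) = (-5 + D)*(⅐ + 8*D/7))
t = 30174 (t = ((-5/7 - 39/7*(-8) + (8/7)*(-8)²) + 97)*(137 + 4) = ((-5/7 + 312/7 + (8/7)*64) + 97)*141 = ((-5/7 + 312/7 + 512/7) + 97)*141 = (117 + 97)*141 = 214*141 = 30174)
g(R) = 30174
-g(170) = -1*30174 = -30174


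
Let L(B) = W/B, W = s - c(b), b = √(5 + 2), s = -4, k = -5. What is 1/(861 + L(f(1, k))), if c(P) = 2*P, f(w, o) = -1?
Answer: 865/748197 - 2*√7/748197 ≈ 0.0011490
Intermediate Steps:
b = √7 ≈ 2.6458
W = -4 - 2*√7 ≈ -9.2915
L(B) = (-4 - 2*√7)/B
1/(861 + L(f(1, k))) = 1/(861 + 2*(-2 - √7)/(-1)) = 1/(861 + 2*(-1)*(-2 - √7)) = 1/(861 + (4 + 2*√7)) = 1/(865 + 2*√7)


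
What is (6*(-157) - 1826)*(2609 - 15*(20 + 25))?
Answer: -5353312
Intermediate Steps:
(6*(-157) - 1826)*(2609 - 15*(20 + 25)) = (-942 - 1826)*(2609 - 15*45) = -2768*(2609 - 675) = -2768*1934 = -5353312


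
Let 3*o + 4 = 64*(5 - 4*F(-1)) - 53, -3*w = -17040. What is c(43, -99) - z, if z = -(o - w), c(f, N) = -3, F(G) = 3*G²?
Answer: -17554/3 ≈ -5851.3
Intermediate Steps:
w = 5680 (w = -⅓*(-17040) = 5680)
o = -505/3 (o = -4/3 + (64*(5 - 12*(-1)²) - 53)/3 = -4/3 + (64*(5 - 12) - 53)/3 = -4/3 + (64*(-7) - 53)/3 = -4/3 + (-448 - 53)/3 = -4/3 + (⅓)*(-501) = -4/3 - 167 = -505/3 ≈ -168.33)
z = 17545/3 (z = -(-505/3 - 1*5680) = -(-505/3 - 5680) = -1*(-17545/3) = 17545/3 ≈ 5848.3)
c(43, -99) - z = -3 - 1*17545/3 = -3 - 17545/3 = -17554/3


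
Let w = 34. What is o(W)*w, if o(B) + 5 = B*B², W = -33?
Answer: -1222028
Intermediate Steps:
o(B) = -5 + B³ (o(B) = -5 + B*B² = -5 + B³)
o(W)*w = (-5 + (-33)³)*34 = (-5 - 35937)*34 = -35942*34 = -1222028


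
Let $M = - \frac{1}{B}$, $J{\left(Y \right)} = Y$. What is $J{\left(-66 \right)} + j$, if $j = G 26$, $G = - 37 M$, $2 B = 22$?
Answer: $\frac{236}{11} \approx 21.455$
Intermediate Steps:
$B = 11$ ($B = \frac{1}{2} \cdot 22 = 11$)
$M = - \frac{1}{11} \approx -0.090909$
$G = \frac{37}{11}$ ($G = \left(-37\right) \left(- \frac{1}{11}\right) = \frac{37}{11} \approx 3.3636$)
$j = \frac{962}{11}$ ($j = \frac{37}{11} \cdot 26 = \frac{962}{11} \approx 87.455$)
$J{\left(-66 \right)} + j = -66 + \frac{962}{11} = \frac{236}{11}$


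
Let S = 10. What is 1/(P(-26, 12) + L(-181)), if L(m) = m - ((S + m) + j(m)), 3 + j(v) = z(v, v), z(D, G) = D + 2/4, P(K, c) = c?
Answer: 2/371 ≈ 0.0053908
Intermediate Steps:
z(D, G) = ½ + D (z(D, G) = D + 2*(¼) = D + ½ = ½ + D)
j(v) = -5/2 + v (j(v) = -3 + (½ + v) = -5/2 + v)
L(m) = -15/2 - m (L(m) = m - ((10 + m) + (-5/2 + m)) = m - (15/2 + 2*m) = m + (-15/2 - 2*m) = -15/2 - m)
1/(P(-26, 12) + L(-181)) = 1/(12 + (-15/2 - 1*(-181))) = 1/(12 + (-15/2 + 181)) = 1/(12 + 347/2) = 1/(371/2) = 2/371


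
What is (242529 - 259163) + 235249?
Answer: 218615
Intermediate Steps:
(242529 - 259163) + 235249 = -16634 + 235249 = 218615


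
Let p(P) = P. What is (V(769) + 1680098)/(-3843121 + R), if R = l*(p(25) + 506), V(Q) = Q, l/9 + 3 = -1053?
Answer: -1680867/8889745 ≈ -0.18908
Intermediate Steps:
l = -9504 (l = -27 + 9*(-1053) = -27 - 9477 = -9504)
R = -5046624 (R = -9504*(25 + 506) = -9504*531 = -5046624)
(V(769) + 1680098)/(-3843121 + R) = (769 + 1680098)/(-3843121 - 5046624) = 1680867/(-8889745) = 1680867*(-1/8889745) = -1680867/8889745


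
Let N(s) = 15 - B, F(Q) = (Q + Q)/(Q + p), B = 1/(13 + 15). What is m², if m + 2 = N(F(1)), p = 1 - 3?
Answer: 131769/784 ≈ 168.07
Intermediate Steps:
p = -2
B = 1/28 ≈ 0.035714
F(Q) = 2*Q/(-2 + Q) (F(Q) = (Q + Q)/(Q - 2) = (2*Q)/(-2 + Q) = 2*Q/(-2 + Q))
N(s) = 419/28 (N(s) = 15 - 1*1/28 = 15 - 1/28 = 419/28)
m = 363/28 (m = -2 + 419/28 = 363/28 ≈ 12.964)
m² = (363/28)² = 131769/784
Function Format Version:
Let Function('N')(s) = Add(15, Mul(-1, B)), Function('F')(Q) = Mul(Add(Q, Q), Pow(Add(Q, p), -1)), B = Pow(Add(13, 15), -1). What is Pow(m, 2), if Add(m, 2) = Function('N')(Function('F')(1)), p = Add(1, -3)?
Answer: Rational(131769, 784) ≈ 168.07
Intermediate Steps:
p = -2
B = Rational(1, 28) (B = Pow(28, -1) = Rational(1, 28) ≈ 0.035714)
Function('F')(Q) = Mul(2, Q, Pow(Add(-2, Q), -1)) (Function('F')(Q) = Mul(Add(Q, Q), Pow(Add(Q, -2), -1)) = Mul(Mul(2, Q), Pow(Add(-2, Q), -1)) = Mul(2, Q, Pow(Add(-2, Q), -1)))
Function('N')(s) = Rational(419, 28) (Function('N')(s) = Add(15, Mul(-1, Rational(1, 28))) = Add(15, Rational(-1, 28)) = Rational(419, 28))
m = Rational(363, 28) (m = Add(-2, Rational(419, 28)) = Rational(363, 28) ≈ 12.964)
Pow(m, 2) = Pow(Rational(363, 28), 2) = Rational(131769, 784)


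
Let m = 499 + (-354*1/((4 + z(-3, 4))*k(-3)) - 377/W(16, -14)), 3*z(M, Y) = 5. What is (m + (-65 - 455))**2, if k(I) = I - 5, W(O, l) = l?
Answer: 42758521/226576 ≈ 188.72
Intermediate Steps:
z(M, Y) = 5/3 (z(M, Y) = (1/3)*5 = 5/3)
k(I) = -5 + I
m = 254059/476 (m = 499 + (-354*1/((-5 - 3)*(4 + 5/3)) - 377/(-14)) = 499 + (-354/((-8*17/3)) - 377*(-1/14)) = 499 + (-354/(-136/3) + 377/14) = 499 + (-354*(-3/136) + 377/14) = 499 + (531/68 + 377/14) = 499 + 16535/476 = 254059/476 ≈ 533.74)
(m + (-65 - 455))**2 = (254059/476 + (-65 - 455))**2 = (254059/476 - 520)**2 = (6539/476)**2 = 42758521/226576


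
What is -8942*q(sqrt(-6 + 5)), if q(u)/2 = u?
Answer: -17884*I ≈ -17884.0*I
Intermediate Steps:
q(u) = 2*u
-8942*q(sqrt(-6 + 5)) = -17884*sqrt(-6 + 5) = -17884*sqrt(-1) = -17884*I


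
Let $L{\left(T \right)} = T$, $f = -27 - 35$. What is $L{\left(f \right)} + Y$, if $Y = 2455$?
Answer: $2393$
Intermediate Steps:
$f = -62$ ($f = -27 - 35 = -62$)
$L{\left(f \right)} + Y = -62 + 2455 = 2393$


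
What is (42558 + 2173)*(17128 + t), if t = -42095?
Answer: -1116798877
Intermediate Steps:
(42558 + 2173)*(17128 + t) = (42558 + 2173)*(17128 - 42095) = 44731*(-24967) = -1116798877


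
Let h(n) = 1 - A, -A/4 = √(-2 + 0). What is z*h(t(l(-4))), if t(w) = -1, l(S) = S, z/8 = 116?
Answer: 928 + 3712*I*√2 ≈ 928.0 + 5249.6*I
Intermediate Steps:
z = 928 (z = 8*116 = 928)
A = -4*I*√2 (A = -4*√(-2 + 0) = -4*I*√2 ≈ -5.6569*I)
h(n) = 1 + 4*I*√2 (h(n) = 1 - (-4)*I*√2 = 1 + 4*I*√2)
z*h(t(l(-4))) = 928*(1 + 4*I*√2) = 928 + 3712*I*√2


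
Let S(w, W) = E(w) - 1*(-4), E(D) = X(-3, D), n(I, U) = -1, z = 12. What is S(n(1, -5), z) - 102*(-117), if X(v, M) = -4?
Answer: 11934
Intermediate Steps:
E(D) = -4
S(w, W) = 0 (S(w, W) = -4 - 1*(-4) = -4 + 4 = 0)
S(n(1, -5), z) - 102*(-117) = 0 - 102*(-117) = 0 + 11934 = 11934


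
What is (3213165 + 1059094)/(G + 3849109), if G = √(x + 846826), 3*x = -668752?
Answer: 49333171701693/44446918409917 - 4272259*√5615178/44446918409917 ≈ 1.1097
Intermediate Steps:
x = -668752/3 (x = (⅓)*(-668752) = -668752/3 ≈ -2.2292e+5)
G = √5615178/3 (G = √(-668752/3 + 846826) = √(1871726/3) = √5615178/3 ≈ 789.88)
(3213165 + 1059094)/(G + 3849109) = (3213165 + 1059094)/(√5615178/3 + 3849109) = 4272259/(3849109 + √5615178/3)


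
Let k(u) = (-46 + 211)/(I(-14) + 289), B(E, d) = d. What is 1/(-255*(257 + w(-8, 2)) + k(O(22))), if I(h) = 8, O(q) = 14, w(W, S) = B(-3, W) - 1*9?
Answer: -9/550795 ≈ -1.6340e-5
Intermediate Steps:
w(W, S) = -9 + W (w(W, S) = W - 1*9 = W - 9 = -9 + W)
k(u) = 5/9 (k(u) = (-46 + 211)/(8 + 289) = 165/297 = 165*(1/297) = 5/9)
1/(-255*(257 + w(-8, 2)) + k(O(22))) = 1/(-255*(257 + (-9 - 8)) + 5/9) = 1/(-255*(257 - 17) + 5/9) = 1/(-255*240 + 5/9) = 1/(-61200 + 5/9) = 1/(-550795/9) = -9/550795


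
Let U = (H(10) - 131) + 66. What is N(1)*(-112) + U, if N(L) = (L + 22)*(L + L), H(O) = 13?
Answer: -5204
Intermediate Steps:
N(L) = 2*L*(22 + L) (N(L) = (22 + L)*(2*L) = 2*L*(22 + L))
U = -52 (U = (13 - 131) + 66 = -118 + 66 = -52)
N(1)*(-112) + U = (2*1*(22 + 1))*(-112) - 52 = (2*1*23)*(-112) - 52 = 46*(-112) - 52 = -5152 - 52 = -5204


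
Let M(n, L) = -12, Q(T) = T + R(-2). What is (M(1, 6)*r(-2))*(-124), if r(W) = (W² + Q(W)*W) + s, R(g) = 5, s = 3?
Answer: 1488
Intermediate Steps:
Q(T) = 5 + T (Q(T) = T + 5 = 5 + T)
r(W) = 3 + W² + W*(5 + W) (r(W) = (W² + (5 + W)*W) + 3 = (W² + W*(5 + W)) + 3 = 3 + W² + W*(5 + W))
(M(1, 6)*r(-2))*(-124) = -12*(3 + (-2)² - 2*(5 - 2))*(-124) = -12*(3 + 4 - 2*3)*(-124) = -12*(3 + 4 - 6)*(-124) = -12*1*(-124) = -12*(-124) = 1488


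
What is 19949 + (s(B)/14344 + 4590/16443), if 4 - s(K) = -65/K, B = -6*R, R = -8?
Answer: 929423207705/46589312 ≈ 19949.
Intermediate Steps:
B = 48 (B = -6*(-8) = 48)
s(K) = 4 + 65/K (s(K) = 4 - (-65)/K = 4 + 65/K)
19949 + (s(B)/14344 + 4590/16443) = 19949 + ((4 + 65/48)/14344 + 4590/16443) = 19949 + ((4 + 65*(1/48))*(1/14344) + 4590*(1/16443)) = 19949 + ((4 + 65/48)*(1/14344) + 170/609) = 19949 + ((257/48)*(1/14344) + 170/609) = 19949 + (257/688512 + 170/609) = 19949 + 13022617/46589312 = 929423207705/46589312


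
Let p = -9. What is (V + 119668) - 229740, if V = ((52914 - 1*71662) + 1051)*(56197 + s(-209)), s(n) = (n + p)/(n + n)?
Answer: -207879260602/209 ≈ -9.9464e+8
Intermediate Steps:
s(n) = (-9 + n)/(2*n) (s(n) = (n - 9)/(n + n) = (-9 + n)/((2*n)) = (-9 + n)*(1/(2*n)) = (-9 + n)/(2*n))
V = -207856255554/209 (V = ((52914 - 1*71662) + 1051)*(56197 + (1/2)*(-9 - 209)/(-209)) = ((52914 - 71662) + 1051)*(56197 + (1/2)*(-1/209)*(-218)) = (-18748 + 1051)*(56197 + 109/209) = -17697*11745282/209 = -207856255554/209 ≈ -9.9453e+8)
(V + 119668) - 229740 = (-207856255554/209 + 119668) - 229740 = -207831244942/209 - 229740 = -207879260602/209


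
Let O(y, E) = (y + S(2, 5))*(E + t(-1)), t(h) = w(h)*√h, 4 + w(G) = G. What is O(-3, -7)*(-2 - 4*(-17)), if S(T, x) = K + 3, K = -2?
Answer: 924 + 660*I ≈ 924.0 + 660.0*I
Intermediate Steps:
S(T, x) = 1 (S(T, x) = -2 + 3 = 1)
w(G) = -4 + G
t(h) = √h*(-4 + h) (t(h) = (-4 + h)*√h = √h*(-4 + h))
O(y, E) = (1 + y)*(E - 5*I) (O(y, E) = (y + 1)*(E + √(-1)*(-4 - 1)) = (1 + y)*(E + I*(-5)) = (1 + y)*(E - 5*I))
O(-3, -7)*(-2 - 4*(-17)) = (-7 - 5*I - 7*(-3) - 5*I*(-3))*(-2 - 4*(-17)) = (-7 - 5*I + 21 + 15*I)*(-2 + 68) = (14 + 10*I)*66 = 924 + 660*I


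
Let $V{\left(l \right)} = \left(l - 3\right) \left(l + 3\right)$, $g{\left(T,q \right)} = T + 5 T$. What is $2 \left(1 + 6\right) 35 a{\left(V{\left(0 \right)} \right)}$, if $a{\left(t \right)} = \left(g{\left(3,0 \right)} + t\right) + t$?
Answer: $0$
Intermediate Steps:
$g{\left(T,q \right)} = 6 T$
$V{\left(l \right)} = \left(-3 + l\right) \left(3 + l\right)$
$a{\left(t \right)} = 18 + 2 t$ ($a{\left(t \right)} = \left(6 \cdot 3 + t\right) + t = \left(18 + t\right) + t = 18 + 2 t$)
$2 \left(1 + 6\right) 35 a{\left(V{\left(0 \right)} \right)} = 2 \left(1 + 6\right) 35 \left(18 + 2 \left(-9 + 0^{2}\right)\right) = 2 \cdot 7 \cdot 35 \left(18 + 2 \left(-9 + 0\right)\right) = 14 \cdot 35 \left(18 + 2 \left(-9\right)\right) = 490 \left(18 - 18\right) = 490 \cdot 0 = 0$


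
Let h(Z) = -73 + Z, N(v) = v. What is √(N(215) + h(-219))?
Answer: I*√77 ≈ 8.775*I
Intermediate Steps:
√(N(215) + h(-219)) = √(215 + (-73 - 219)) = √(215 - 292) = √(-77) = I*√77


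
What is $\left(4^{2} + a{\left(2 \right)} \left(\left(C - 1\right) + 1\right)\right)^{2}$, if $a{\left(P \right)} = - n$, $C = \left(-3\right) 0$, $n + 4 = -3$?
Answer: $256$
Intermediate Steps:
$n = -7$ ($n = -4 - 3 = -7$)
$C = 0$
$a{\left(P \right)} = 7$ ($a{\left(P \right)} = \left(-1\right) \left(-7\right) = 7$)
$\left(4^{2} + a{\left(2 \right)} \left(\left(C - 1\right) + 1\right)\right)^{2} = \left(4^{2} + 7 \left(\left(0 - 1\right) + 1\right)\right)^{2} = \left(16 + 7 \left(\left(0 - 1\right) + 1\right)\right)^{2} = \left(16 + 7 \left(-1 + 1\right)\right)^{2} = \left(16 + 7 \cdot 0\right)^{2} = \left(16 + 0\right)^{2} = 16^{2} = 256$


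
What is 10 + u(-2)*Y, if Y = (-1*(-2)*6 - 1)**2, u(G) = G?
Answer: -232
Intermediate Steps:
Y = 121 (Y = (2*6 - 1)**2 = (12 - 1)**2 = 11**2 = 121)
10 + u(-2)*Y = 10 - 2*121 = 10 - 242 = -232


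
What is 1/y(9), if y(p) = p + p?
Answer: 1/18 ≈ 0.055556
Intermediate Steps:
y(p) = 2*p
1/y(9) = 1/(2*9) = 1/18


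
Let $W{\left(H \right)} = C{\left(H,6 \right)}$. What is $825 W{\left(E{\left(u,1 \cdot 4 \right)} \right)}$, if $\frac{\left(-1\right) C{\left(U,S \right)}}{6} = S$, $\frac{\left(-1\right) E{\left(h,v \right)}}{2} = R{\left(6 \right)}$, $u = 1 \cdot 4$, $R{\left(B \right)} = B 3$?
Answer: $-29700$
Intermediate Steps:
$R{\left(B \right)} = 3 B$
$u = 4$
$E{\left(h,v \right)} = -36$ ($E{\left(h,v \right)} = - 2 \cdot 3 \cdot 6 = \left(-2\right) 18 = -36$)
$C{\left(U,S \right)} = - 6 S$
$W{\left(H \right)} = -36$ ($W{\left(H \right)} = \left(-6\right) 6 = -36$)
$825 W{\left(E{\left(u,1 \cdot 4 \right)} \right)} = 825 \left(-36\right) = -29700$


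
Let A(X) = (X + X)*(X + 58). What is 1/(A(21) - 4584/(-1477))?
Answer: 1477/4905270 ≈ 0.00030110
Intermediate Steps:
A(X) = 2*X*(58 + X) (A(X) = (2*X)*(58 + X) = 2*X*(58 + X))
1/(A(21) - 4584/(-1477)) = 1/(2*21*(58 + 21) - 4584/(-1477)) = 1/(2*21*79 - 4584*(-1/1477)) = 1/(3318 + 4584/1477) = 1/(4905270/1477) = 1477/4905270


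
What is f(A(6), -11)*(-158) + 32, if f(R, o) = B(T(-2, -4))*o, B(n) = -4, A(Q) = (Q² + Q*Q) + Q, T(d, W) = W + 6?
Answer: -6920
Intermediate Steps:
T(d, W) = 6 + W
A(Q) = Q + 2*Q² (A(Q) = (Q² + Q²) + Q = 2*Q² + Q = Q + 2*Q²)
f(R, o) = -4*o
f(A(6), -11)*(-158) + 32 = -4*(-11)*(-158) + 32 = 44*(-158) + 32 = -6952 + 32 = -6920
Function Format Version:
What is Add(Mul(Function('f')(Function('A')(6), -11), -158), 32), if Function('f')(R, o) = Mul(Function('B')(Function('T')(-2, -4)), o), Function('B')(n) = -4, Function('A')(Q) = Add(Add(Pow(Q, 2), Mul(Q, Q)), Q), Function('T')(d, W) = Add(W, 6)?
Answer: -6920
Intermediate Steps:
Function('T')(d, W) = Add(6, W)
Function('A')(Q) = Add(Q, Mul(2, Pow(Q, 2))) (Function('A')(Q) = Add(Add(Pow(Q, 2), Pow(Q, 2)), Q) = Add(Mul(2, Pow(Q, 2)), Q) = Add(Q, Mul(2, Pow(Q, 2))))
Function('f')(R, o) = Mul(-4, o)
Add(Mul(Function('f')(Function('A')(6), -11), -158), 32) = Add(Mul(Mul(-4, -11), -158), 32) = Add(Mul(44, -158), 32) = Add(-6952, 32) = -6920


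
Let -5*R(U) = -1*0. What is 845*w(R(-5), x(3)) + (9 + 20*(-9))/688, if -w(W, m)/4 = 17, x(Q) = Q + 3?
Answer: -39532651/688 ≈ -57460.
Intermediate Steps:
x(Q) = 3 + Q
R(U) = 0 (R(U) = -(-1)*0/5 = -⅕*0 = 0)
w(W, m) = -68 (w(W, m) = -4*17 = -68)
845*w(R(-5), x(3)) + (9 + 20*(-9))/688 = 845*(-68) + (9 + 20*(-9))/688 = -57460 + (9 - 180)*(1/688) = -57460 - 171*1/688 = -57460 - 171/688 = -39532651/688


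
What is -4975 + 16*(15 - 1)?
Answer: -4751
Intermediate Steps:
-4975 + 16*(15 - 1) = -4975 + 16*14 = -4975 + 224 = -4751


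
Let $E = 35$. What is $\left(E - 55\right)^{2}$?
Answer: $400$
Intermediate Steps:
$\left(E - 55\right)^{2} = \left(35 - 55\right)^{2} = \left(-20\right)^{2} = 400$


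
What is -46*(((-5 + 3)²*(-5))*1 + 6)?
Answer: 644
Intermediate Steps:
-46*(((-5 + 3)²*(-5))*1 + 6) = -46*(((-2)²*(-5))*1 + 6) = -46*((4*(-5))*1 + 6) = -46*(-20*1 + 6) = -46*(-20 + 6) = -46*(-14) = 644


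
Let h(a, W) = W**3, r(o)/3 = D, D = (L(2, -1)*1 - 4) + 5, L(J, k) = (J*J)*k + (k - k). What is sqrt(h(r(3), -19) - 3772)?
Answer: I*sqrt(10631) ≈ 103.11*I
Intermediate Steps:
L(J, k) = k*J**2 (L(J, k) = J**2*k + 0 = k*J**2 + 0 = k*J**2)
D = -3 (D = (-1*2**2*1 - 4) + 5 = (-1*4*1 - 4) + 5 = (-4*1 - 4) + 5 = (-4 - 4) + 5 = -8 + 5 = -3)
r(o) = -9 (r(o) = 3*(-3) = -9)
sqrt(h(r(3), -19) - 3772) = sqrt((-19)**3 - 3772) = sqrt(-6859 - 3772) = sqrt(-10631) = I*sqrt(10631)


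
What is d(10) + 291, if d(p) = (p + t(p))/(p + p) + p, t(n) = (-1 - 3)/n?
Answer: 7537/25 ≈ 301.48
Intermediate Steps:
t(n) = -4/n
d(p) = p + (p - 4/p)/(2*p) (d(p) = (p - 4/p)/(p + p) + p = (p - 4/p)/((2*p)) + p = (p - 4/p)*(1/(2*p)) + p = (p - 4/p)/(2*p) + p = p + (p - 4/p)/(2*p))
d(10) + 291 = (1/2 + 10 - 2/10**2) + 291 = (1/2 + 10 - 2*1/100) + 291 = (1/2 + 10 - 1/50) + 291 = 262/25 + 291 = 7537/25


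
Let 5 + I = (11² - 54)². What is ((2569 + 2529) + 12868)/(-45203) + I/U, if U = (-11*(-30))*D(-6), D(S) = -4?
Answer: -56601343/14916990 ≈ -3.7944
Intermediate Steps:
I = 4484 (I = -5 + (11² - 54)² = -5 + (121 - 54)² = -5 + 67² = -5 + 4489 = 4484)
U = -1320 (U = -11*(-30)*(-4) = 330*(-4) = -1320)
((2569 + 2529) + 12868)/(-45203) + I/U = ((2569 + 2529) + 12868)/(-45203) + 4484/(-1320) = (5098 + 12868)*(-1/45203) + 4484*(-1/1320) = 17966*(-1/45203) - 1121/330 = -17966/45203 - 1121/330 = -56601343/14916990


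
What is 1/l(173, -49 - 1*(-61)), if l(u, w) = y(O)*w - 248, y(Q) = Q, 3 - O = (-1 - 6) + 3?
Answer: -1/164 ≈ -0.0060976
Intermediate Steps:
O = 7 (O = 3 - ((-1 - 6) + 3) = 3 - (-7 + 3) = 3 - 1*(-4) = 3 + 4 = 7)
l(u, w) = -248 + 7*w (l(u, w) = 7*w - 248 = -248 + 7*w)
1/l(173, -49 - 1*(-61)) = 1/(-248 + 7*(-49 - 1*(-61))) = 1/(-248 + 7*(-49 + 61)) = 1/(-248 + 7*12) = 1/(-248 + 84) = 1/(-164) = -1/164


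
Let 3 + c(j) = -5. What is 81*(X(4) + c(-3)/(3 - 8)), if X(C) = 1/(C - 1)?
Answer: 783/5 ≈ 156.60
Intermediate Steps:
c(j) = -8 (c(j) = -3 - 5 = -8)
X(C) = 1/(-1 + C)
81*(X(4) + c(-3)/(3 - 8)) = 81*(1/(-1 + 4) - 8/(3 - 8)) = 81*(1/3 - 8/(-5)) = 81*(1/3 - 8*(-1/5)) = 81*(1/3 + 8/5) = 81*(29/15) = 783/5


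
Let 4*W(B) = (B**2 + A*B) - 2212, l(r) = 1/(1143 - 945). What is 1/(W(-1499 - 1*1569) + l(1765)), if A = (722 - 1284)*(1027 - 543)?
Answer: 198/41774582323 ≈ 4.7397e-9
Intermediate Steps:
l(r) = 1/198
A = -272008 (A = -562*484 = -272008)
W(B) = -553 - 68002*B + B**2/4 (W(B) = ((B**2 - 272008*B) - 2212)/4 = (-2212 + B**2 - 272008*B)/4 = -553 - 68002*B + B**2/4)
1/(W(-1499 - 1*1569) + l(1765)) = 1/((-553 - 68002*(-1499 - 1*1569) + (-1499 - 1*1569)**2/4) + 1/198) = 1/((-553 - 68002*(-1499 - 1569) + (-1499 - 1569)**2/4) + 1/198) = 1/((-553 - 68002*(-3068) + (1/4)*(-3068)**2) + 1/198) = 1/((-553 + 208630136 + (1/4)*9412624) + 1/198) = 1/((-553 + 208630136 + 2353156) + 1/198) = 1/(210982739 + 1/198) = 1/(41774582323/198) = 198/41774582323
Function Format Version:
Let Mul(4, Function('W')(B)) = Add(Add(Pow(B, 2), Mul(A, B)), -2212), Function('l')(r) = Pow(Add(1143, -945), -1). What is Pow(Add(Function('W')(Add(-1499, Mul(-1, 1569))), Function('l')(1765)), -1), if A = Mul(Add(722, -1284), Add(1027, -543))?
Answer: Rational(198, 41774582323) ≈ 4.7397e-9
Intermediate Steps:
Function('l')(r) = Rational(1, 198) (Function('l')(r) = Pow(198, -1) = Rational(1, 198))
A = -272008 (A = Mul(-562, 484) = -272008)
Function('W')(B) = Add(-553, Mul(-68002, B), Mul(Rational(1, 4), Pow(B, 2))) (Function('W')(B) = Mul(Rational(1, 4), Add(Add(Pow(B, 2), Mul(-272008, B)), -2212)) = Mul(Rational(1, 4), Add(-2212, Pow(B, 2), Mul(-272008, B))) = Add(-553, Mul(-68002, B), Mul(Rational(1, 4), Pow(B, 2))))
Pow(Add(Function('W')(Add(-1499, Mul(-1, 1569))), Function('l')(1765)), -1) = Pow(Add(Add(-553, Mul(-68002, Add(-1499, Mul(-1, 1569))), Mul(Rational(1, 4), Pow(Add(-1499, Mul(-1, 1569)), 2))), Rational(1, 198)), -1) = Pow(Add(Add(-553, Mul(-68002, Add(-1499, -1569)), Mul(Rational(1, 4), Pow(Add(-1499, -1569), 2))), Rational(1, 198)), -1) = Pow(Add(Add(-553, Mul(-68002, -3068), Mul(Rational(1, 4), Pow(-3068, 2))), Rational(1, 198)), -1) = Pow(Add(Add(-553, 208630136, Mul(Rational(1, 4), 9412624)), Rational(1, 198)), -1) = Pow(Add(Add(-553, 208630136, 2353156), Rational(1, 198)), -1) = Pow(Add(210982739, Rational(1, 198)), -1) = Pow(Rational(41774582323, 198), -1) = Rational(198, 41774582323)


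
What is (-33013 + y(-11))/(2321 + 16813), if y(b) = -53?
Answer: -1837/1063 ≈ -1.7281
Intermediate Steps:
(-33013 + y(-11))/(2321 + 16813) = (-33013 - 53)/(2321 + 16813) = -33066/19134 = -33066*1/19134 = -1837/1063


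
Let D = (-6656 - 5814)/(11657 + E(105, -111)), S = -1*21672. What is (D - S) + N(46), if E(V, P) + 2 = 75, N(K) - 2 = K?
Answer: 25476313/1173 ≈ 21719.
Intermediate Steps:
N(K) = 2 + K
E(V, P) = 73 (E(V, P) = -2 + 75 = 73)
S = -21672
D = -1247/1173 (D = (-6656 - 5814)/(11657 + 73) = -12470/11730 = -12470*1/11730 = -1247/1173 ≈ -1.0631)
(D - S) + N(46) = (-1247/1173 - 1*(-21672)) + (2 + 46) = (-1247/1173 + 21672) + 48 = 25420009/1173 + 48 = 25476313/1173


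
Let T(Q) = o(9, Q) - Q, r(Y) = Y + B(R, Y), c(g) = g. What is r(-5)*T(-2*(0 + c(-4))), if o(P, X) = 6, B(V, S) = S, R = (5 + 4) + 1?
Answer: 20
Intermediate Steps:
R = 10 (R = 9 + 1 = 10)
r(Y) = 2*Y (r(Y) = Y + Y = 2*Y)
T(Q) = 6 - Q
r(-5)*T(-2*(0 + c(-4))) = (2*(-5))*(6 - (-2)*(0 - 4)) = -10*(6 - (-2)*(-4)) = -10*(6 - 1*8) = -10*(6 - 8) = -10*(-2) = 20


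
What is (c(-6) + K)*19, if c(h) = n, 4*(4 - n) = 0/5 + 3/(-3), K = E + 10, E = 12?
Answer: 1995/4 ≈ 498.75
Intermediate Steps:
K = 22 (K = 12 + 10 = 22)
n = 17/4 (n = 4 - (0/5 + 3/(-3))/4 = 4 - (0*(1/5) + 3*(-1/3))/4 = 4 - (0 - 1)/4 = 4 - 1/4*(-1) = 4 + 1/4 = 17/4 ≈ 4.2500)
c(h) = 17/4
(c(-6) + K)*19 = (17/4 + 22)*19 = (105/4)*19 = 1995/4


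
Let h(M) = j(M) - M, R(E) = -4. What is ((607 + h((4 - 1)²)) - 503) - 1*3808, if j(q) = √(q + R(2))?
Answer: -3713 + √5 ≈ -3710.8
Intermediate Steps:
j(q) = √(-4 + q) (j(q) = √(q - 4) = √(-4 + q))
h(M) = √(-4 + M) - M
((607 + h((4 - 1)²)) - 503) - 1*3808 = ((607 + (√(-4 + (4 - 1)²) - (4 - 1)²)) - 503) - 1*3808 = ((607 + (√(-4 + 3²) - 1*3²)) - 503) - 3808 = ((607 + (√(-4 + 9) - 1*9)) - 503) - 3808 = ((607 + (√5 - 9)) - 503) - 3808 = ((607 + (-9 + √5)) - 503) - 3808 = ((598 + √5) - 503) - 3808 = (95 + √5) - 3808 = -3713 + √5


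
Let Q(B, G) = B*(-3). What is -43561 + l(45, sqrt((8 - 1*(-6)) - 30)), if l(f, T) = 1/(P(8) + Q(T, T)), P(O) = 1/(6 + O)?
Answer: -1229509211/28225 + 2352*I/28225 ≈ -43561.0 + 0.08333*I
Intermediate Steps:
Q(B, G) = -3*B
l(f, T) = 1/(1/14 - 3*T) (l(f, T) = 1/(1/(6 + 8) - 3*T) = 1/(1/14 - 3*T))
-43561 + l(45, sqrt((8 - 1*(-6)) - 30)) = -43561 - 14/(-1 + 42*sqrt((8 - 1*(-6)) - 30)) = -43561 - 14/(-1 + 42*sqrt((8 + 6) - 30)) = -43561 - 14/(-1 + 42*sqrt(14 - 30)) = -43561 - 14/(-1 + 42*sqrt(-16)) = -43561 - 14/(-1 + 42*(4*I)) = -43561 - 14*(-1 - 168*I)/28225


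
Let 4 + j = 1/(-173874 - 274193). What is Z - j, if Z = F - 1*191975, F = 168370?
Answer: -10574829266/448067 ≈ -23601.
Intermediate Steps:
j = -1792269/448067 (j = -4 + 1/(-173874 - 274193) = -4 + 1/(-448067) = -4 - 1/448067 = -1792269/448067 ≈ -4.0000)
Z = -23605 (Z = 168370 - 1*191975 = 168370 - 191975 = -23605)
Z - j = -23605 - 1*(-1792269/448067) = -23605 + 1792269/448067 = -10574829266/448067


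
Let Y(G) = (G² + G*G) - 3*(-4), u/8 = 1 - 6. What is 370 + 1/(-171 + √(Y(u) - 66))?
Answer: 9654979/26095 - 11*√26/26095 ≈ 369.99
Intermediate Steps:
u = -40 (u = 8*(1 - 6) = 8*(-5) = -40)
Y(G) = 12 + 2*G² (Y(G) = (G² + G²) + 12 = 2*G² + 12 = 12 + 2*G²)
370 + 1/(-171 + √(Y(u) - 66)) = 370 + 1/(-171 + √((12 + 2*(-40)²) - 66)) = 370 + 1/(-171 + √((12 + 2*1600) - 66)) = 370 + 1/(-171 + √((12 + 3200) - 66)) = 370 + 1/(-171 + √(3212 - 66)) = 370 + 1/(-171 + √3146) = 370 + 1/(-171 + 11*√26)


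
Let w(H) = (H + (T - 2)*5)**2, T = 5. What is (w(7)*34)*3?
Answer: 49368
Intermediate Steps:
w(H) = (15 + H)**2 (w(H) = (H + (5 - 2)*5)**2 = (H + 3*5)**2 = (H + 15)**2 = (15 + H)**2)
(w(7)*34)*3 = ((15 + 7)**2*34)*3 = (22**2*34)*3 = (484*34)*3 = 16456*3 = 49368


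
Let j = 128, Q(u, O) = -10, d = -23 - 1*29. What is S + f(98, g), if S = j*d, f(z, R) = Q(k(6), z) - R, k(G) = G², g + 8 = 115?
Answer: -6773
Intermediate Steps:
g = 107 (g = -8 + 115 = 107)
d = -52 (d = -23 - 29 = -52)
f(z, R) = -10 - R
S = -6656 (S = 128*(-52) = -6656)
S + f(98, g) = -6656 + (-10 - 1*107) = -6656 + (-10 - 107) = -6656 - 117 = -6773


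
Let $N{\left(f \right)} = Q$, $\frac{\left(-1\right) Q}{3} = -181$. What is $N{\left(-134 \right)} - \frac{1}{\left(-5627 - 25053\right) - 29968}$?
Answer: $\frac{32931865}{60648} \approx 543.0$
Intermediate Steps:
$Q = 543$ ($Q = \left(-3\right) \left(-181\right) = 543$)
$N{\left(f \right)} = 543$
$N{\left(-134 \right)} - \frac{1}{\left(-5627 - 25053\right) - 29968} = 543 - \frac{1}{\left(-5627 - 25053\right) - 29968} = 543 - \frac{1}{-30680 - 29968} = 543 - \frac{1}{-60648} = 543 - - \frac{1}{60648} = 543 + \frac{1}{60648} = \frac{32931865}{60648}$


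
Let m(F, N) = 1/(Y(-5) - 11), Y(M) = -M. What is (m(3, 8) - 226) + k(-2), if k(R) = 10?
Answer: -1297/6 ≈ -216.17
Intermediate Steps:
m(F, N) = -⅙ (m(F, N) = 1/(-1*(-5) - 11) = 1/(5 - 11) = 1/(-6) = -⅙)
(m(3, 8) - 226) + k(-2) = (-⅙ - 226) + 10 = -1357/6 + 10 = -1297/6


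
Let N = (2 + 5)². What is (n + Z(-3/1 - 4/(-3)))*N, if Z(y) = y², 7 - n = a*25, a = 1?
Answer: -6713/9 ≈ -745.89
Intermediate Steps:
n = -18 (n = 7 - 25 = -18)
N = 49 (N = 7² = 49)
(n + Z(-3/1 - 4/(-3)))*N = (-18 + (-3/1 - 4/(-3))²)*49 = (-18 + (-3*1 - 4*(-⅓))²)*49 = (-18 + (-3 + 4/3)²)*49 = (-18 + (-5/3)²)*49 = (-18 + 25/9)*49 = -137/9*49 = -6713/9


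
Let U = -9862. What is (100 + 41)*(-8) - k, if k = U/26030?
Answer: -14675989/13015 ≈ -1127.6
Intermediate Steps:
k = -4931/13015 (k = -9862/26030 = -9862*1/26030 = -4931/13015 ≈ -0.37887)
(100 + 41)*(-8) - k = (100 + 41)*(-8) - 1*(-4931/13015) = 141*(-8) + 4931/13015 = -1128 + 4931/13015 = -14675989/13015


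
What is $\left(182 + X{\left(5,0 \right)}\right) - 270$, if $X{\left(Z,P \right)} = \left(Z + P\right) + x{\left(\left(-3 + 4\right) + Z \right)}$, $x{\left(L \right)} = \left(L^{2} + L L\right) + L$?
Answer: $-5$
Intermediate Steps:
$x{\left(L \right)} = L + 2 L^{2}$ ($x{\left(L \right)} = \left(L^{2} + L^{2}\right) + L = 2 L^{2} + L = L + 2 L^{2}$)
$X{\left(Z,P \right)} = P + Z + \left(1 + Z\right) \left(3 + 2 Z\right)$ ($X{\left(Z,P \right)} = \left(Z + P\right) + \left(\left(-3 + 4\right) + Z\right) \left(1 + 2 \left(\left(-3 + 4\right) + Z\right)\right) = \left(P + Z\right) + \left(1 + Z\right) \left(1 + 2 \left(1 + Z\right)\right) = \left(P + Z\right) + \left(1 + Z\right) \left(1 + \left(2 + 2 Z\right)\right) = \left(P + Z\right) + \left(1 + Z\right) \left(3 + 2 Z\right) = P + Z + \left(1 + Z\right) \left(3 + 2 Z\right)$)
$\left(182 + X{\left(5,0 \right)}\right) - 270 = \left(182 + \left(0 + 5 + \left(1 + 5\right) \left(3 + 2 \cdot 5\right)\right)\right) - 270 = \left(182 + \left(0 + 5 + 6 \left(3 + 10\right)\right)\right) - 270 = \left(182 + \left(0 + 5 + 6 \cdot 13\right)\right) - 270 = \left(182 + \left(0 + 5 + 78\right)\right) - 270 = \left(182 + 83\right) - 270 = 265 - 270 = -5$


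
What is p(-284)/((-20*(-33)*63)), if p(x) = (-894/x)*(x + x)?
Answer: -149/3465 ≈ -0.043001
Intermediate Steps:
p(x) = -1788 (p(x) = (-894/x)*(2*x) = -1788)
p(-284)/((-20*(-33)*63)) = -1788/(-20*(-33)*63) = -1788/(660*63) = -1788/41580 = -1788*1/41580 = -149/3465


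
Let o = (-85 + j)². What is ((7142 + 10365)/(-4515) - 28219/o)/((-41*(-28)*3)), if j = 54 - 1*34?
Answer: -1438399/469266525 ≈ -0.0030652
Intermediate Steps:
j = 20 (j = 54 - 34 = 20)
o = 4225 (o = (-85 + 20)² = (-65)² = 4225)
((7142 + 10365)/(-4515) - 28219/o)/((-41*(-28)*3)) = ((7142 + 10365)/(-4515) - 28219/4225)/((-41*(-28)*3)) = (17507*(-1/4515) - 28219*1/4225)/((1148*3)) = (-2501/645 - 28219/4225)/3444 = -5753596/545025*1/3444 = -1438399/469266525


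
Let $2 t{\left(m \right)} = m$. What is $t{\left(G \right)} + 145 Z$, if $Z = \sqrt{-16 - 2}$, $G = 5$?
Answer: $\frac{5}{2} + 435 i \sqrt{2} \approx 2.5 + 615.18 i$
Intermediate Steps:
$t{\left(m \right)} = \frac{m}{2}$
$Z = 3 i \sqrt{2}$ ($Z = \sqrt{-18} = 3 i \sqrt{2} \approx 4.2426 i$)
$t{\left(G \right)} + 145 Z = \frac{1}{2} \cdot 5 + 145 \cdot 3 i \sqrt{2} = \frac{5}{2} + 435 i \sqrt{2}$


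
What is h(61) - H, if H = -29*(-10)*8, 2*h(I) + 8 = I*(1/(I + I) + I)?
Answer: -1853/4 ≈ -463.25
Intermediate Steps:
h(I) = -4 + I*(I + 1/(2*I))/2 (h(I) = -4 + (I*(1/(I + I) + I))/2 = -4 + (I*(1/(2*I) + I))/2 = -4 + (I*(I + 1/(2*I)))/2 = -4 + I*(I + 1/(2*I))/2)
H = 2320 (H = 290*8 = 2320)
h(61) - H = (-15/4 + (½)*61²) - 1*2320 = (-15/4 + (½)*3721) - 2320 = (-15/4 + 3721/2) - 2320 = 7427/4 - 2320 = -1853/4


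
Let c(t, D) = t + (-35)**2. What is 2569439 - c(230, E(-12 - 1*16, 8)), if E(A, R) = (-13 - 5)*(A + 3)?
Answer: 2567984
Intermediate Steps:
E(A, R) = -54 - 18*A (E(A, R) = -18*(3 + A) = -54 - 18*A)
c(t, D) = 1225 + t (c(t, D) = t + 1225 = 1225 + t)
2569439 - c(230, E(-12 - 1*16, 8)) = 2569439 - (1225 + 230) = 2569439 - 1*1455 = 2569439 - 1455 = 2567984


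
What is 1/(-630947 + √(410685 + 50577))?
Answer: -630947/398093655547 - √461262/398093655547 ≈ -1.5866e-6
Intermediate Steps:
1/(-630947 + √(410685 + 50577)) = 1/(-630947 + √461262)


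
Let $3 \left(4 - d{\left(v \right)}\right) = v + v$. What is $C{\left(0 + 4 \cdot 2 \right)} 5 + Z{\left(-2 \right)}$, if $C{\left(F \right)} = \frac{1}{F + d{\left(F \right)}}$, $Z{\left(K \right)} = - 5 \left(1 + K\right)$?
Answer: $\frac{23}{4} \approx 5.75$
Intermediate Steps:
$d{\left(v \right)} = 4 - \frac{2 v}{3}$ ($d{\left(v \right)} = 4 - \frac{v + v}{3} = 4 - \frac{2 v}{3}$)
$Z{\left(K \right)} = -5 - 5 K$
$C{\left(F \right)} = \frac{1}{4 + \frac{F}{3}}$ ($C{\left(F \right)} = \frac{1}{F - \left(-4 + \frac{2 F}{3}\right)} = \frac{1}{4 + \frac{F}{3}}$)
$C{\left(0 + 4 \cdot 2 \right)} 5 + Z{\left(-2 \right)} = \frac{3}{12 + \left(0 + 4 \cdot 2\right)} 5 - -5 = \frac{3}{12 + \left(0 + 8\right)} 5 + \left(-5 + 10\right) = \frac{3}{12 + 8} \cdot 5 + 5 = \frac{3}{20} \cdot 5 + 5 = \frac{3}{4} + 5 = \frac{23}{4}$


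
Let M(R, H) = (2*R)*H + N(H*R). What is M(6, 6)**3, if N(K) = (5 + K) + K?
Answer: 3307949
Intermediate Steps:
N(K) = 5 + 2*K
M(R, H) = 5 + 4*H*R (M(R, H) = (2*R)*H + (5 + 2*(H*R)) = 2*H*R + (5 + 2*H*R) = 5 + 4*H*R)
M(6, 6)**3 = (5 + 4*6*6)**3 = (5 + 144)**3 = 149**3 = 3307949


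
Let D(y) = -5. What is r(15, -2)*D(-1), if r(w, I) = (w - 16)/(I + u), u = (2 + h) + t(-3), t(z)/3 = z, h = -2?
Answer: -5/11 ≈ -0.45455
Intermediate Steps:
t(z) = 3*z
u = -9 (u = (2 - 2) + 3*(-3) = 0 - 9 = -9)
r(w, I) = (-16 + w)/(-9 + I) (r(w, I) = (w - 16)/(I - 9) = (-16 + w)/(-9 + I))
r(15, -2)*D(-1) = ((-16 + 15)/(-9 - 2))*(-5) = (-1/(-11))*(-5) = -1/11*(-1)*(-5) = (1/11)*(-5) = -5/11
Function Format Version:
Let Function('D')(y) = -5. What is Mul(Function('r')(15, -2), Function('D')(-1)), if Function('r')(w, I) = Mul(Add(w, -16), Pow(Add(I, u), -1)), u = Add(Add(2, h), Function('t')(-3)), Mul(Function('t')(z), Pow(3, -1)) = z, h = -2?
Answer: Rational(-5, 11) ≈ -0.45455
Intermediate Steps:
Function('t')(z) = Mul(3, z)
u = -9 (u = Add(Add(2, -2), Mul(3, -3)) = Add(0, -9) = -9)
Function('r')(w, I) = Mul(Pow(Add(-9, I), -1), Add(-16, w)) (Function('r')(w, I) = Mul(Add(w, -16), Pow(Add(I, -9), -1)) = Mul(Add(-16, w), Pow(Add(-9, I), -1)) = Mul(Pow(Add(-9, I), -1), Add(-16, w)))
Mul(Function('r')(15, -2), Function('D')(-1)) = Mul(Mul(Pow(Add(-9, -2), -1), Add(-16, 15)), -5) = Mul(Mul(Pow(-11, -1), -1), -5) = Mul(Mul(Rational(-1, 11), -1), -5) = Mul(Rational(1, 11), -5) = Rational(-5, 11)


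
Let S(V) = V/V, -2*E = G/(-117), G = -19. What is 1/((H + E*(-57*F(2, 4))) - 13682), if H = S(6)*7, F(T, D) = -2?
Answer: -39/533686 ≈ -7.3077e-5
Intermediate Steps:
E = -19/234 (E = -(-19)/(2*(-117)) = -(-19)*(-1)/(2*117) = -½*19/117 = -19/234 ≈ -0.081197)
S(V) = 1
H = 7 (H = 1*7 = 7)
1/((H + E*(-57*F(2, 4))) - 13682) = 1/((7 - (-361)*(-2)/78) - 13682) = 1/((7 - 19/234*114) - 13682) = 1/((7 - 361/39) - 13682) = 1/(-88/39 - 13682) = 1/(-533686/39) = -39/533686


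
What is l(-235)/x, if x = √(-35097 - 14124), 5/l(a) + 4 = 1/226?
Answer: 1130*I*√5469/14815521 ≈ 0.0056405*I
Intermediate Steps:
l(a) = -1130/903 (l(a) = 5/(-4 + 1/226) = 5/(-903/226) = 5*(-226/903) = -1130/903)
x = 3*I*√5469 (x = √(-49221) = 3*I*√5469 ≈ 221.86*I)
l(-235)/x = -1130*(-I*√5469/16407)/903 = -(-1130)*I*√5469/14815521 = 1130*I*√5469/14815521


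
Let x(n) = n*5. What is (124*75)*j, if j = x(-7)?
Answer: -325500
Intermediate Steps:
x(n) = 5*n
j = -35 (j = 5*(-7) = -35)
(124*75)*j = (124*75)*(-35) = 9300*(-35) = -325500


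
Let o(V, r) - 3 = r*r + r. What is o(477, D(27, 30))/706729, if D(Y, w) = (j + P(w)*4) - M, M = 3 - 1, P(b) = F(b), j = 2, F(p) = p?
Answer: 14523/706729 ≈ 0.020550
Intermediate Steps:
P(b) = b
M = 2
D(Y, w) = 4*w (D(Y, w) = (2 + w*4) - 1*2 = (2 + 4*w) - 2 = 4*w)
o(V, r) = 3 + r + r**2 (o(V, r) = 3 + (r*r + r) = 3 + (r**2 + r) = 3 + (r + r**2) = 3 + r + r**2)
o(477, D(27, 30))/706729 = (3 + 4*30 + (4*30)**2)/706729 = (3 + 120 + 120**2)*(1/706729) = (3 + 120 + 14400)*(1/706729) = 14523*(1/706729) = 14523/706729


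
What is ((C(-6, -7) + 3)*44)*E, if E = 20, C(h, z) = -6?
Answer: -2640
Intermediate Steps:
((C(-6, -7) + 3)*44)*E = ((-6 + 3)*44)*20 = -3*44*20 = -132*20 = -2640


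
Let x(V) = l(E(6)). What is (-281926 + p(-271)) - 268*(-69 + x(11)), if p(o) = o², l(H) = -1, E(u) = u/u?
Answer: -189725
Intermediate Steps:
E(u) = 1
x(V) = -1
(-281926 + p(-271)) - 268*(-69 + x(11)) = (-281926 + (-271)²) - 268*(-69 - 1) = (-281926 + 73441) - 268*(-70) = -208485 + 18760 = -189725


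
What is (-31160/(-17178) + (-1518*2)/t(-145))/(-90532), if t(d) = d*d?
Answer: -5797948/314396265225 ≈ -1.8442e-5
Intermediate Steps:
t(d) = d²
(-31160/(-17178) + (-1518*2)/t(-145))/(-90532) = (-31160/(-17178) + (-1518*2)/((-145)²))/(-90532) = (-31160*(-1/17178) - 3036/21025)*(-1/90532) = (15580/8589 - 3036*1/21025)*(-1/90532) = (15580/8589 - 3036/21025)*(-1/90532) = (301493296/180583725)*(-1/90532) = -5797948/314396265225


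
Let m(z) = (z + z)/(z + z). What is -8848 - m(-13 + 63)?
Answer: -8849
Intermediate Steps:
m(z) = 1 (m(z) = (2*z)/((2*z)) = (2*z)*(1/(2*z)) = 1)
-8848 - m(-13 + 63) = -8848 - 1*1 = -8848 - 1 = -8849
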